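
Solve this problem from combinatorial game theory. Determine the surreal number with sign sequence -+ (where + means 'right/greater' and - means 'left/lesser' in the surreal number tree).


Sign expansion: -+
Rule: track bounds (lo, hi), initially (-inf, +inf). On '+', the current value becomes lo and we move to the simplest number in (value, hi): value + 1 if hi = +inf, otherwise the midpoint (value + hi)/2. On '-', the current value becomes hi and we move to value - 1 if lo = -inf, otherwise the midpoint (lo + value)/2.
Start at 0.
Step 1: sign = -, move left. Bounds: (-inf, 0). Value = -1
Step 2: sign = +, move right. Bounds: (-1, 0). Value = -1/2
The surreal number with sign expansion -+ is -1/2.

-1/2


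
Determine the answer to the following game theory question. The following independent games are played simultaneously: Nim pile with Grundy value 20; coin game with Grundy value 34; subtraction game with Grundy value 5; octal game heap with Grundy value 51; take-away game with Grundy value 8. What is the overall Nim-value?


By the Sprague-Grundy theorem, the Grundy value of a sum of games is the XOR of individual Grundy values.
Nim pile: Grundy value = 20. Running XOR: 0 XOR 20 = 20
coin game: Grundy value = 34. Running XOR: 20 XOR 34 = 54
subtraction game: Grundy value = 5. Running XOR: 54 XOR 5 = 51
octal game heap: Grundy value = 51. Running XOR: 51 XOR 51 = 0
take-away game: Grundy value = 8. Running XOR: 0 XOR 8 = 8
The combined Grundy value is 8.

8


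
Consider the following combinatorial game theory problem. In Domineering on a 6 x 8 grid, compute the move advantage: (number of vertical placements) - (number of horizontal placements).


Board is 6 x 8 (rows x cols).
Left (vertical) placements: (rows-1) * cols = 5 * 8 = 40
Right (horizontal) placements: rows * (cols-1) = 6 * 7 = 42
Advantage = Left - Right = 40 - 42 = -2

-2


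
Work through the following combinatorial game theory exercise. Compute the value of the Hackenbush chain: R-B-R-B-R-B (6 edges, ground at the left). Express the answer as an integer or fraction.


Edges (from ground): R-B-R-B-R-B
By Berlekamp's sign-expansion rule, a Blue-Red Hackenbush stalk has the value of the surreal number whose sign sequence is the edge sequence with B -> + and R -> -.
Sign sequence: -+-+-+
Trace the sign expansion in the surreal number tree, starting from 0:
Edge 1: R (sign -) -> bounds (-inf, 0), value = -1
Edge 2: B (sign +) -> bounds (-1, 0), value = -1/2
Edge 3: R (sign -) -> bounds (-1, -1/2), value = -3/4
Edge 4: B (sign +) -> bounds (-3/4, -1/2), value = -5/8
Edge 5: R (sign -) -> bounds (-3/4, -5/8), value = -11/16
Edge 6: B (sign +) -> bounds (-11/16, -5/8), value = -21/32
Game value = -21/32

-21/32


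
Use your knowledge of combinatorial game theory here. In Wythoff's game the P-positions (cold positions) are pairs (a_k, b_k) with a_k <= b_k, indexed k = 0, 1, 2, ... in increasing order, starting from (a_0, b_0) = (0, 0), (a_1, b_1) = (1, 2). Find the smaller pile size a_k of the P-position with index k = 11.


By Wythoff's theorem, a_k = floor(k * phi) and b_k = floor(k * phi^2) = a_k + k, where phi = (1 + sqrt(5))/2 is the golden ratio.
phi = (1 + sqrt(5))/2 = 1.618034
k = 11
k * phi = 11 * 1.618034 = 17.798374
a_11 = floor(k * phi) = 17

17


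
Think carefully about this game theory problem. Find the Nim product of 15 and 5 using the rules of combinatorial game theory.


Nim multiplication is bilinear over XOR: (u XOR v) * w = (u*w) XOR (v*w).
So we split each operand into its bit components and XOR the pairwise Nim products.
15 = 1 + 2 + 4 + 8 (as XOR of powers of 2).
5 = 1 + 4 (as XOR of powers of 2).
Using the standard Nim-product table on single bits:
  2*2 = 3,   2*4 = 8,   2*8 = 12,
  4*4 = 6,   4*8 = 11,  8*8 = 13,
and  1*x = x (identity), k*l = l*k (commutative).
Pairwise Nim products:
  1 * 1 = 1
  1 * 4 = 4
  2 * 1 = 2
  2 * 4 = 8
  4 * 1 = 4
  4 * 4 = 6
  8 * 1 = 8
  8 * 4 = 11
XOR them: 1 XOR 4 XOR 2 XOR 8 XOR 4 XOR 6 XOR 8 XOR 11 = 14.
Result: 15 * 5 = 14 (in Nim).

14


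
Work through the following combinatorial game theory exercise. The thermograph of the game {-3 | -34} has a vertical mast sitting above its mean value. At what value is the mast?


Game = {-3 | -34}, a switch {a | b} with numbers a > b.
Its thermograph has left wall a - t and right wall b + t, which meet at t = (a - b)/2, where both equal (a + b)/2. So the mast (mean value) is at (a + b)/2.
Mean = (-3 + (-34))/2 = -37/2 = -37/2

-37/2


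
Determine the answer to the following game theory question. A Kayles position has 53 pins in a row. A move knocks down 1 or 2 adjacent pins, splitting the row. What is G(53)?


Kayles: a move removes 1 or 2 adjacent pins from a contiguous row.
Removing pins from a row of k leaves two independent rows (a, b) with a + b = k - 1 (one pin) or a + b = k - 2 (two pins); an end removal gives a = 0.
By Sprague-Grundy, G(k) = mex{ G(a) XOR G(b) } over all these splits. G(0) = 0.
G(1): splits (0,0):0^0=0 -> mex({0}) = 1
G(2): splits (0,1):0^1=1 (0,0):0^0=0 -> mex({0, 1}) = 2
G(3): splits (0,2):0^2=2 (1,1):1^1=0 (0,1):0^1=1 -> mex({0, 1, 2}) = 3
G(4): splits (0,3):0^3=3 (1,2):1^2=3 (0,2):0^2=2 (1,1):1^1=0 -> mex({0, 2, 3}) = 1
G(5): splits (0,4):0^1=1 (1,3):1^3=2 (2,2):2^2=0 (0,3):0^3=3 (1,2):1^2=3 -> mex({0, 1, 2, 3}) = 4
G(6) = mex({0, 1, 2, 4}) = 3
G(7) = mex({0, 1, 3, 4, 5}) = 2
G(8) = mex({0, 2, 3, 5, 6}) = 1
G(9) = mex({0, 1, 2, 3, 6, 7}) = 4
G(10) = mex({0, 1, 3, 4, 5, 7}) = 2
G(11) = mex({0, 1, 2, 3, 4, 5}) = 6
G(12) = mex({0, 1, 2, 3, 5, 6, 7}) = 4
G(13) = mex({0, 2, 3, 4, 6, 7}) = 1
G(14) = mex({0, 1, 4, 5, 6, 7}) = 2
G(15) = mex({0, 1, 2, 3, 4, 5, 6}) = 7
G(16) = mex({0, 2, 3, 5, 6, 7}) = 1
G(17) = mex({0, 1, 2, 3, 5, 6, 7}) = 4
G(18) = mex({0, 1, 2, 4, 5, 6}) = 3
G(19) = mex({0, 1, 3, 4, 5, 7}) = 2
G(20) = mex({0, 2, 3, 4, 5, 6, 7}) = 1
G(21) = mex({0, 1, 2, 3, 5, 6, 7}) = 4
G(22) = mex({0, 1, 2, 3, 4, 5, 7}) = 6
G(23) = mex({0, 1, 2, 3, 4, 5, 6}) = 7
G(24) = mex({0, 1, 2, 3, 5, 6, 7}) = 4
G(25) = mex({0, 2, 3, 4, 6, 7}) = 1
G(26) = mex({0, 1, 3, 4, 5, 6, 7}) = 2
G(27) = mex({0, 1, 2, 3, 4, 5, 6, 7}) = 8
G(28) = mex({0, 1, 2, 3, 4, 6, 7, 8}) = 5
G(29) = mex({0, 1, 2, 3, 5, 6, 7, 8, 9}) = 4
G(30) = mex({0, 1, 2, 3, 4, 5, 6, 9, 10}) = 7
G(31) = mex({0, 1, 3, 4, 5, 7, 10, 11}) = 2
G(32) = mex({0, 2, 3, 4, 5, 6, 7, 9, 11}) = 1
G(33) = mex({0, 1, 2, 3, 4, 5, 6, 7, 9, 12}) = 8
G(34) = mex({0, 1, 2, 3, 4, 5, 7, 8, 11, 12}) = 6
G(35) = mex({0, 1, 2, 3, 4, 5, 6, 8, 9, 10, 11}) = 7
G(36) = mex({0, 1, 2, 3, 5, 6, 7, 9, 10}) = 4
G(37) = mex({0, 2, 3, 4, 6, 7, 9, 10, 11, 12}) = 1
G(38) = mex({0, 1, 3, 4, 5, 6, 7, 9, 10, 11, 12}) = 2
G(39) = mex({0, 1, 2, 4, 5, 6, 7, 9, 10, 12, 14}) = 3
G(40) = mex({0, 2, 3, 4, 6, 7, 11, 12, 14}) = 1
G(41) = mex({0, 1, 2, 3, 5, 6, 7, 9, 10, 11, 12}) = 4
G(42) = mex({0, 1, 2, 3, 4, 5, 6, 9, 10}) = 7
G(43) = mex({0, 1, 3, 4, 5, 7, 9, 10, 12, 15}) = 2
G(44) = mex({0, 2, 3, 4, 5, 6, 7, 9, 10, 12, 15}) = 1
G(45) = mex({0, 1, 2, 3, 4, 5, 6, 7, 9, 10, 12, 14}) = 8
G(46) = mex({0, 1, 3, 4, 5, 7, 8, 11, 12, 14}) = 2
G(47) = mex({0, 1, 2, 3, 4, 5, 6, 8, 9, 10, 11, 12}) = 7
G(48) = mex({0, 1, 2, 3, 5, 6, 7, 9, 10}) = 4
G(49) = mex({0, 2, 3, 4, 6, 7, 9, 10, 11, 12, 15}) = 1
G(50) = mex({0, 1, 4, 5, 6, 7, 9, 11, 12, 14, 15}) = 2
G(51) = mex({0, 1, 2, 3, 4, 5, 6, 7, 9, 12, 14, 15}) = 8
G(52) = mex({0, 2, 3, 4, 5, 6, 7, 8, 11, 12, 15}) = 1
G(53) = mex({0, 1, 2, 3, 5, 6, 7, 8, 9, 10, 11, 12}) = 4
Therefore G(53) = 4.

4


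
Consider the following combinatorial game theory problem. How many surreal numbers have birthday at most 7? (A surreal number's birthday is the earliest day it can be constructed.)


Day 0: {|} = 0 is born. Count = 1.
Day n: the number of surreal numbers born by day n is 2^(n+1) - 1.
By day 0: 2^1 - 1 = 1
By day 1: 2^2 - 1 = 3
By day 2: 2^3 - 1 = 7
By day 3: 2^4 - 1 = 15
By day 4: 2^5 - 1 = 31
By day 5: 2^6 - 1 = 63
By day 6: 2^7 - 1 = 127
By day 7: 2^8 - 1 = 255
By day 7: 255 surreal numbers.

255


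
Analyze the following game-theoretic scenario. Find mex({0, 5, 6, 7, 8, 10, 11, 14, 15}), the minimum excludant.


Set = {0, 5, 6, 7, 8, 10, 11, 14, 15}
0 is in the set.
1 is NOT in the set. This is the mex.
mex = 1

1


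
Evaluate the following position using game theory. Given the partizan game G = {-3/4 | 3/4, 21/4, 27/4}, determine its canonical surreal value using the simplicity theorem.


Left options: {-3/4}, max = -3/4
Right options: {3/4, 21/4, 27/4}, min = 3/4
All options are numbers and max(Left) < min(Right), so by the simplicity theorem the value is the simplest (earliest-born) number strictly between -3/4 and 3/4.
The only integer strictly between -3/4 and 3/4 is 0.
No non-integer in the interval can be simpler: if x is a non-integer in the interval, then floor(x) or ceil(x) also lies in the interval (the interval contains an integer), and both are proper prefixes of x's sign expansion, i.e. born earlier. So the game value is 0.
Game value = 0

0


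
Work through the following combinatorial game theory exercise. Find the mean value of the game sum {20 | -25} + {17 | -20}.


G1 = {20 | -25}, G2 = {17 | -20}
Each is a switch {a | b} with numbers a > b; its mean value is (a + b)/2, and mean value is additive over game sums: m(G1 + G2) = m(G1) + m(G2).
Mean of G1 = (20 + (-25))/2 = -5/2 = -5/2
Mean of G2 = (17 + (-20))/2 = -3/2 = -3/2
Mean of G1 + G2 = -5/2 + -3/2 = -4

-4


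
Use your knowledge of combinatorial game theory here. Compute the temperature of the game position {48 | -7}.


The game is {48 | -7}, a switch {a | b} with numbers a > b.
Cooling {a | b} by t gives {a - t | b + t}, which stops being hot when a - t = b + t, i.e. at t = (a - b)/2. So the temperature of a switch is (a - b)/2.
Temperature = (Left option - Right option) / 2
= (48 - (-7)) / 2
= 55 / 2
= 55/2

55/2


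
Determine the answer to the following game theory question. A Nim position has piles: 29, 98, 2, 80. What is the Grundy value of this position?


We need the XOR (exclusive or) of all pile sizes.
After XOR-ing pile 1 (size 29): 0 XOR 29 = 29
After XOR-ing pile 2 (size 98): 29 XOR 98 = 127
After XOR-ing pile 3 (size 2): 127 XOR 2 = 125
After XOR-ing pile 4 (size 80): 125 XOR 80 = 45
The Nim-value of this position is 45.

45


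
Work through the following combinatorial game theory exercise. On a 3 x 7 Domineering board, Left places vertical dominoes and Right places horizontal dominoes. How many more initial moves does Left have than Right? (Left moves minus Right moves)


Board is 3 x 7 (rows x cols).
Left (vertical) placements: (rows-1) * cols = 2 * 7 = 14
Right (horizontal) placements: rows * (cols-1) = 3 * 6 = 18
Advantage = Left - Right = 14 - 18 = -4

-4


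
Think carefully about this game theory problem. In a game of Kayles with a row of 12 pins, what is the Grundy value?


Kayles: a move removes 1 or 2 adjacent pins from a contiguous row.
Removing pins from a row of k leaves two independent rows (a, b) with a + b = k - 1 (one pin) or a + b = k - 2 (two pins); an end removal gives a = 0.
By Sprague-Grundy, G(k) = mex{ G(a) XOR G(b) } over all these splits. G(0) = 0.
G(1): splits (0,0):0^0=0 -> mex({0}) = 1
G(2): splits (0,1):0^1=1 (0,0):0^0=0 -> mex({0, 1}) = 2
G(3): splits (0,2):0^2=2 (1,1):1^1=0 (0,1):0^1=1 -> mex({0, 1, 2}) = 3
G(4): splits (0,3):0^3=3 (1,2):1^2=3 (0,2):0^2=2 (1,1):1^1=0 -> mex({0, 2, 3}) = 1
G(5): splits (0,4):0^1=1 (1,3):1^3=2 (2,2):2^2=0 (0,3):0^3=3 (1,2):1^2=3 -> mex({0, 1, 2, 3}) = 4
G(6) = mex({0, 1, 2, 4}) = 3
G(7) = mex({0, 1, 3, 4, 5}) = 2
G(8) = mex({0, 2, 3, 5, 6}) = 1
G(9) = mex({0, 1, 2, 3, 6, 7}) = 4
G(10) = mex({0, 1, 3, 4, 5, 7}) = 2
G(11) = mex({0, 1, 2, 3, 4, 5}) = 6
G(12) = mex({0, 1, 2, 3, 5, 6, 7}) = 4
Therefore G(12) = 4.

4


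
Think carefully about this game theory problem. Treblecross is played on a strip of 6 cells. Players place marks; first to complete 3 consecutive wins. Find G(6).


Treblecross: place X on empty cells; 3-in-a-row wins.
Playing within two cells of an existing X lets the opponent win at once, so sensible play treats the cells i-2..i+2 around each X as dead. The player left with no safe cell loses, so this is a normal-play take-away game on strips of safe cells.
Placing X at cell i (0-indexed) of a strip of k safe cells leaves independent strips of sizes max(0, i-2) and max(0, k-i-3). Hence G(k) = mex{ G(max(0,i-2)) XOR G(max(0,k-i-3)) : 0 <= i < k }, with G(0) = 0.
G(1): splits (0,0):0^0=0 -> mex({0}) = 1
G(2): splits (0,0):0^0=0 -> mex({0}) = 1
G(3): splits (0,0):0^0=0 -> mex({0}) = 1
G(4): splits (0,1):0^1=1 (0,0):0^0=0 -> mex({0, 1}) = 2
G(5): splits (0,2):0^1=1 (0,1):0^1=1 (0,0):0^0=0 -> mex({0, 1}) = 2
G(6) = mex({1}) = 0
Therefore G(6) = 0.

0


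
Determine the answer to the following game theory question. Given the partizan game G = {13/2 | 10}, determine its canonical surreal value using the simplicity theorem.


Left options: {13/2}, max = 13/2
Right options: {10}, min = 10
All options are numbers and max(Left) < min(Right), so by the simplicity theorem the value is the simplest (earliest-born) number strictly between 13/2 and 10.
Integers 7 through 9 all lie strictly between 13/2 and 10.
Among integers, the simplest (lowest birthday = smallest |n|; 0 is born on day 0, +-n on day n) is 7.
No non-integer in the interval can be simpler: if x is a non-integer in the interval, then floor(x) or ceil(x) also lies in the interval (the interval contains an integer), and both are proper prefixes of x's sign expansion, i.e. born earlier. So the game value is 7.
Game value = 7

7


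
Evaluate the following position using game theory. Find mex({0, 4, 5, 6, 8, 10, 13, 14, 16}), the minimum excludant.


Set = {0, 4, 5, 6, 8, 10, 13, 14, 16}
0 is in the set.
1 is NOT in the set. This is the mex.
mex = 1

1


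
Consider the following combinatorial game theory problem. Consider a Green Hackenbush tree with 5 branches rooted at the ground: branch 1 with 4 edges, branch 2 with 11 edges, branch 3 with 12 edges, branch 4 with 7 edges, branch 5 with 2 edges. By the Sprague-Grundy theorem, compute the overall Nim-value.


The tree has 5 branches from the ground vertex.
In Green Hackenbush, the Nim-value of a simple path of length k is k.
Branch 1: length 4, Nim-value = 4
Branch 2: length 11, Nim-value = 11
Branch 3: length 12, Nim-value = 12
Branch 4: length 7, Nim-value = 7
Branch 5: length 2, Nim-value = 2
Total Nim-value = XOR of all branch values:
0 XOR 4 = 4
4 XOR 11 = 15
15 XOR 12 = 3
3 XOR 7 = 4
4 XOR 2 = 6
Nim-value of the tree = 6

6


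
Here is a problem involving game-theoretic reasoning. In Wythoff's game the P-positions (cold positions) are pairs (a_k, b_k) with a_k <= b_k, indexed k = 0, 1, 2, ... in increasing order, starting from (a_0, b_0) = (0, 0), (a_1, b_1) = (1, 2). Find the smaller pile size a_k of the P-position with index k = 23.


By Wythoff's theorem, a_k = floor(k * phi) and b_k = floor(k * phi^2) = a_k + k, where phi = (1 + sqrt(5))/2 is the golden ratio.
phi = (1 + sqrt(5))/2 = 1.618034
k = 23
k * phi = 23 * 1.618034 = 37.214782
a_23 = floor(k * phi) = 37

37


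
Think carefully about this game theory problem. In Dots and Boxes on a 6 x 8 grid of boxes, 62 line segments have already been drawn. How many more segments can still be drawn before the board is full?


Grid: 6 x 8 boxes, i.e. 7 rows and 9 columns of dots.
Horizontal edges: (rows + 1) * cols = 7 * 8 = 56
Vertical edges: rows * (cols + 1) = 6 * 9 = 54
Total edges: 56 + 54 = 110
Edges drawn: 62
Remaining: 110 - 62 = 48

48


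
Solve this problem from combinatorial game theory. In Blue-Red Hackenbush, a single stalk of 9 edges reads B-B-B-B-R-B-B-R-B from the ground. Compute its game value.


Edges (from ground): B-B-B-B-R-B-B-R-B
By Berlekamp's sign-expansion rule, a Blue-Red Hackenbush stalk has the value of the surreal number whose sign sequence is the edge sequence with B -> + and R -> -.
Sign sequence: ++++-++-+
Trace the sign expansion in the surreal number tree, starting from 0:
Edge 1: B (sign +) -> bounds (0, +inf), value = 1
Edge 2: B (sign +) -> bounds (1, +inf), value = 2
Edge 3: B (sign +) -> bounds (2, +inf), value = 3
Edge 4: B (sign +) -> bounds (3, +inf), value = 4
Edge 5: R (sign -) -> bounds (3, 4), value = 7/2
Edge 6: B (sign +) -> bounds (7/2, 4), value = 15/4
Edge 7: B (sign +) -> bounds (15/4, 4), value = 31/8
Edge 8: R (sign -) -> bounds (15/4, 31/8), value = 61/16
Edge 9: B (sign +) -> bounds (61/16, 31/8), value = 123/32
Game value = 123/32

123/32


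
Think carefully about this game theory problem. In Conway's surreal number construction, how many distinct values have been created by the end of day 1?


Day 0: {|} = 0 is born. Count = 1.
Day n: the number of surreal numbers born by day n is 2^(n+1) - 1.
By day 0: 2^1 - 1 = 1
By day 1: 2^2 - 1 = 3
By day 1: 3 surreal numbers.

3


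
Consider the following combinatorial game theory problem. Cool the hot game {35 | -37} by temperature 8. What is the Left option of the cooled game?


Original game: {35 | -37} (a switch {a | b} with a > b).
Cooling by t (for t below the temperature (a - b)/2 = 36) taxes each move by t: {a | b} cooled by t is {a - t | b + t}.
Cooling amount: t = 8
Cooled Left option: 35 - 8 = 27
Cooled Right option: -37 + 8 = -29
Cooled game: {27 | -29}
Left option = 27

27


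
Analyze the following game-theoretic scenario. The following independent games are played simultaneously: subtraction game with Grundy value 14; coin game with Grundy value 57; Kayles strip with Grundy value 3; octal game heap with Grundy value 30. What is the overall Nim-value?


By the Sprague-Grundy theorem, the Grundy value of a sum of games is the XOR of individual Grundy values.
subtraction game: Grundy value = 14. Running XOR: 0 XOR 14 = 14
coin game: Grundy value = 57. Running XOR: 14 XOR 57 = 55
Kayles strip: Grundy value = 3. Running XOR: 55 XOR 3 = 52
octal game heap: Grundy value = 30. Running XOR: 52 XOR 30 = 42
The combined Grundy value is 42.

42


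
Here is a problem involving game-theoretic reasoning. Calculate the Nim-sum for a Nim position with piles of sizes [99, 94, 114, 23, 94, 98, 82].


We need the XOR (exclusive or) of all pile sizes.
After XOR-ing pile 1 (size 99): 0 XOR 99 = 99
After XOR-ing pile 2 (size 94): 99 XOR 94 = 61
After XOR-ing pile 3 (size 114): 61 XOR 114 = 79
After XOR-ing pile 4 (size 23): 79 XOR 23 = 88
After XOR-ing pile 5 (size 94): 88 XOR 94 = 6
After XOR-ing pile 6 (size 98): 6 XOR 98 = 100
After XOR-ing pile 7 (size 82): 100 XOR 82 = 54
The Nim-value of this position is 54.

54


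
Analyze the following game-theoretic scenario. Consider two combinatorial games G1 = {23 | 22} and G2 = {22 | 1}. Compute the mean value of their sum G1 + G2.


G1 = {23 | 22}, G2 = {22 | 1}
Each is a switch {a | b} with numbers a > b; its mean value is (a + b)/2, and mean value is additive over game sums: m(G1 + G2) = m(G1) + m(G2).
Mean of G1 = (23 + (22))/2 = 45/2 = 45/2
Mean of G2 = (22 + (1))/2 = 23/2 = 23/2
Mean of G1 + G2 = 45/2 + 23/2 = 34

34


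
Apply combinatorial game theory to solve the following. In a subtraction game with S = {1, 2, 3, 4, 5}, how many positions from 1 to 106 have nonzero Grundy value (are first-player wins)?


Subtraction set S = {1, 2, 3, 4, 5}, so G(n) = n mod 6.
G(n) = 0 when n is a multiple of 6.
Multiples of 6 in [1, 106]: 17
N-positions (nonzero Grundy) = 106 - 17 = 89

89


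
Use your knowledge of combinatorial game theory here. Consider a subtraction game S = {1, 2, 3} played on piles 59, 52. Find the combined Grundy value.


Subtraction set: {1, 2, 3}
For this subtraction set, G(n) = n mod 4 (period = max + 1 = 4).
Pile 1 (size 59): G(59) = 59 mod 4 = 3
Pile 2 (size 52): G(52) = 52 mod 4 = 0
Total Grundy value = XOR of all: 3 XOR 0 = 3

3


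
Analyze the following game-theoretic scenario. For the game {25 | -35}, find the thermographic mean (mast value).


Game = {25 | -35}, a switch {a | b} with numbers a > b.
Its thermograph has left wall a - t and right wall b + t, which meet at t = (a - b)/2, where both equal (a + b)/2. So the mast (mean value) is at (a + b)/2.
Mean = (25 + (-35))/2 = -10/2 = -5

-5


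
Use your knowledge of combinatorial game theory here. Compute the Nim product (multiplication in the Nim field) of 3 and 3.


Nim multiplication is bilinear over XOR: (u XOR v) * w = (u*w) XOR (v*w).
So we split each operand into its bit components and XOR the pairwise Nim products.
3 = 1 + 2 (as XOR of powers of 2).
3 = 1 + 2 (as XOR of powers of 2).
Using the standard Nim-product table on single bits:
  2*2 = 3,   2*4 = 8,   2*8 = 12,
  4*4 = 6,   4*8 = 11,  8*8 = 13,
and  1*x = x (identity), k*l = l*k (commutative).
Pairwise Nim products:
  1 * 1 = 1
  1 * 2 = 2
  2 * 1 = 2
  2 * 2 = 3
XOR them: 1 XOR 2 XOR 2 XOR 3 = 2.
Result: 3 * 3 = 2 (in Nim).

2


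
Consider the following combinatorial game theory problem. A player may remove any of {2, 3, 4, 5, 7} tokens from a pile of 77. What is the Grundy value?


The subtraction set is S = {2, 3, 4, 5, 7}.
G(k) = mex{ G(k - s) : s in S, s <= k }. We compute iteratively: G(0) = 0.
G(1) = mex({}) = 0
G(2) = mex({0}) = 1
G(3) = mex({0}) = 1
G(4) = mex({0, 1}) = 2
G(5) = mex({0, 1}) = 2
G(6) = mex({0, 1, 2}) = 3
G(7) = mex({0, 1, 2}) = 3
G(8) = mex({0, 1, 2, 3}) = 4
G(9) = mex({1, 2, 3}) = 0
G(10) = mex({1, 2, 3, 4}) = 0
G(11) = mex({0, 2, 3, 4}) = 1
G(12) = mex({0, 2, 3, 4}) = 1
G(13) = mex({0, 1, 3, 4}) = 2
G(14) = mex({0, 1, 3}) = 2
G(15) = mex({0, 1, 2, 4}) = 3
Observe that G(9)..G(15) = 0, 0, 1, 1, 2, 2, 3 repeats G(0)..G(6) = 0, 0, 1, 1, 2, 2, 3.
For k >= max(S) = 7, G(k) is determined by the previous 7 values G(k-7)..G(k-1); a window of 7 consecutive values has recurred shifted by 9, so by induction G(k + 9) = G(k) for all k >= 0: the sequence is periodic from the start with period 9.
One period: G(0..8) = 0, 0, 1, 1, 2, 2, 3, 3, 4.
77 mod 9 = 5, so G(77) = G(5) = 2.

2


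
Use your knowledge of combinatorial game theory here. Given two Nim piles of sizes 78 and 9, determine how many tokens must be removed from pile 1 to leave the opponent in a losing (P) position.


Piles: 78 and 9
Current XOR: 78 XOR 9 = 71 (non-zero, so this is an N-position).
To make the XOR zero, we need to find a move that balances the piles.
For pile 1 (size 78): target = 78 XOR 71 = 9
We reduce pile 1 from 78 to 9.
Tokens removed: 78 - 9 = 69
Verification: 9 XOR 9 = 0

69


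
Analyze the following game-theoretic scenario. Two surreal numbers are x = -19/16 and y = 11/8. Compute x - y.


x = -19/16, y = 11/8
Converting to common denominator: 16
x = -19/16, y = 22/16
x - y = -19/16 - 11/8 = -41/16

-41/16


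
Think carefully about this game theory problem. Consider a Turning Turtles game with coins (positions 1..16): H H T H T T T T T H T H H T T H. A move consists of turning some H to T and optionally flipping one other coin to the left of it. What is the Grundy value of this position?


Coins: H H T H T T T T T H T H H T T H
Key fact: a single head at position k behaves exactly like a Nim heap of size k (turning it to T and optionally flipping a coin at j < k corresponds to moving the heap from k to j, or to 0), and heads combine as a disjunctive sum (two heads at the same place would cancel, matching j XOR j = 0). So the Nim-value is the XOR of the 1-indexed positions of the heads.
Face-up positions (1-indexed): [1, 2, 4, 10, 12, 13, 16]
XOR 0 with 1: 0 XOR 1 = 1
XOR 1 with 2: 1 XOR 2 = 3
XOR 3 with 4: 3 XOR 4 = 7
XOR 7 with 10: 7 XOR 10 = 13
XOR 13 with 12: 13 XOR 12 = 1
XOR 1 with 13: 1 XOR 13 = 12
XOR 12 with 16: 12 XOR 16 = 28
Nim-value = 28

28


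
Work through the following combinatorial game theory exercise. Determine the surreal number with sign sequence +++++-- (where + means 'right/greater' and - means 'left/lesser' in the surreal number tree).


Sign expansion: +++++--
Rule: track bounds (lo, hi), initially (-inf, +inf). On '+', the current value becomes lo and we move to the simplest number in (value, hi): value + 1 if hi = +inf, otherwise the midpoint (value + hi)/2. On '-', the current value becomes hi and we move to value - 1 if lo = -inf, otherwise the midpoint (lo + value)/2.
Start at 0.
Step 1: sign = +, move right. Bounds: (0, +inf). Value = 1
Step 2: sign = +, move right. Bounds: (1, +inf). Value = 2
Step 3: sign = +, move right. Bounds: (2, +inf). Value = 3
Step 4: sign = +, move right. Bounds: (3, +inf). Value = 4
Step 5: sign = +, move right. Bounds: (4, +inf). Value = 5
Step 6: sign = -, move left. Bounds: (4, 5). Value = 9/2
Step 7: sign = -, move left. Bounds: (4, 9/2). Value = 17/4
The surreal number with sign expansion +++++-- is 17/4.

17/4


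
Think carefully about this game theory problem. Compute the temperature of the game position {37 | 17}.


The game is {37 | 17}, a switch {a | b} with numbers a > b.
Cooling {a | b} by t gives {a - t | b + t}, which stops being hot when a - t = b + t, i.e. at t = (a - b)/2. So the temperature of a switch is (a - b)/2.
Temperature = (Left option - Right option) / 2
= (37 - (17)) / 2
= 20 / 2
= 10

10


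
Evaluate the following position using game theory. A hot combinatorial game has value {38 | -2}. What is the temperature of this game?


The game is {38 | -2}, a switch {a | b} with numbers a > b.
Cooling {a | b} by t gives {a - t | b + t}, which stops being hot when a - t = b + t, i.e. at t = (a - b)/2. So the temperature of a switch is (a - b)/2.
Temperature = (Left option - Right option) / 2
= (38 - (-2)) / 2
= 40 / 2
= 20

20


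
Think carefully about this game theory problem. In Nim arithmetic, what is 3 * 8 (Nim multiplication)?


Nim multiplication is bilinear over XOR: (u XOR v) * w = (u*w) XOR (v*w).
So we split each operand into its bit components and XOR the pairwise Nim products.
3 = 1 + 2 (as XOR of powers of 2).
8 = 8 (as XOR of powers of 2).
Using the standard Nim-product table on single bits:
  2*2 = 3,   2*4 = 8,   2*8 = 12,
  4*4 = 6,   4*8 = 11,  8*8 = 13,
and  1*x = x (identity), k*l = l*k (commutative).
Pairwise Nim products:
  1 * 8 = 8
  2 * 8 = 12
XOR them: 8 XOR 12 = 4.
Result: 3 * 8 = 4 (in Nim).

4


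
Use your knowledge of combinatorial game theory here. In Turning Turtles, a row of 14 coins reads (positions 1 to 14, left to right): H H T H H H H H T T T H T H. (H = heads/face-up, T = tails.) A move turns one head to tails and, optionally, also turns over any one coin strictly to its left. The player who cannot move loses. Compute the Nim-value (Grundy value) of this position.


Coins: H H T H H H H H T T T H T H
Key fact: a single head at position k behaves exactly like a Nim heap of size k (turning it to T and optionally flipping a coin at j < k corresponds to moving the heap from k to j, or to 0), and heads combine as a disjunctive sum (two heads at the same place would cancel, matching j XOR j = 0). So the Nim-value is the XOR of the 1-indexed positions of the heads.
Face-up positions (1-indexed): [1, 2, 4, 5, 6, 7, 8, 12, 14]
XOR 0 with 1: 0 XOR 1 = 1
XOR 1 with 2: 1 XOR 2 = 3
XOR 3 with 4: 3 XOR 4 = 7
XOR 7 with 5: 7 XOR 5 = 2
XOR 2 with 6: 2 XOR 6 = 4
XOR 4 with 7: 4 XOR 7 = 3
XOR 3 with 8: 3 XOR 8 = 11
XOR 11 with 12: 11 XOR 12 = 7
XOR 7 with 14: 7 XOR 14 = 9
Nim-value = 9

9


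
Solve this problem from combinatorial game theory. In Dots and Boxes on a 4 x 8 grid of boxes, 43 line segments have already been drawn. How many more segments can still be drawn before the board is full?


Grid: 4 x 8 boxes, i.e. 5 rows and 9 columns of dots.
Horizontal edges: (rows + 1) * cols = 5 * 8 = 40
Vertical edges: rows * (cols + 1) = 4 * 9 = 36
Total edges: 40 + 36 = 76
Edges drawn: 43
Remaining: 76 - 43 = 33

33


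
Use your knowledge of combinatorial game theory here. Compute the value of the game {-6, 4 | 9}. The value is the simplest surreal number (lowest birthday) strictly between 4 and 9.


Left options: {-6, 4}, max = 4
Right options: {9}, min = 9
All options are numbers and max(Left) < min(Right), so by the simplicity theorem the value is the simplest (earliest-born) number strictly between 4 and 9.
Integers 5 through 8 all lie strictly between 4 and 9.
Among integers, the simplest (lowest birthday = smallest |n|; 0 is born on day 0, +-n on day n) is 5.
No non-integer in the interval can be simpler: if x is a non-integer in the interval, then floor(x) or ceil(x) also lies in the interval (the interval contains an integer), and both are proper prefixes of x's sign expansion, i.e. born earlier. So the game value is 5.
Game value = 5

5


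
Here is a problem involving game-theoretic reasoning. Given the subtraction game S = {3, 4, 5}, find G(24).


The subtraction set is S = {3, 4, 5}.
G(k) = mex{ G(k - s) : s in S, s <= k }. We compute iteratively: G(0) = 0.
G(1) = mex({}) = 0
G(2) = mex({}) = 0
G(3) = mex({0}) = 1
G(4) = mex({0}) = 1
G(5) = mex({0}) = 1
G(6) = mex({0, 1}) = 2
G(7) = mex({0, 1}) = 2
G(8) = mex({1}) = 0
G(9) = mex({1, 2}) = 0
G(10) = mex({1, 2}) = 0
G(11) = mex({0, 2}) = 1
G(12) = mex({0, 2}) = 1
Observe that G(8)..G(12) = 0, 0, 0, 1, 1 repeats G(0)..G(4) = 0, 0, 0, 1, 1.
For k >= max(S) = 5, G(k) is determined by the previous 5 values G(k-5)..G(k-1); a window of 5 consecutive values has recurred shifted by 8, so by induction G(k + 8) = G(k) for all k >= 0: the sequence is periodic from the start with period 8.
One period: G(0..7) = 0, 0, 0, 1, 1, 1, 2, 2.
24 mod 8 = 0, so G(24) = G(0) = 0.

0


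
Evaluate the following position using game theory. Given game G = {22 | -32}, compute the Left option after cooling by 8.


Original game: {22 | -32} (a switch {a | b} with a > b).
Cooling by t (for t below the temperature (a - b)/2 = 27) taxes each move by t: {a | b} cooled by t is {a - t | b + t}.
Cooling amount: t = 8
Cooled Left option: 22 - 8 = 14
Cooled Right option: -32 + 8 = -24
Cooled game: {14 | -24}
Left option = 14

14


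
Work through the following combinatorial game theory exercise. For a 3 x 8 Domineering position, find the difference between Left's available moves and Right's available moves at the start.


Board is 3 x 8 (rows x cols).
Left (vertical) placements: (rows-1) * cols = 2 * 8 = 16
Right (horizontal) placements: rows * (cols-1) = 3 * 7 = 21
Advantage = Left - Right = 16 - 21 = -5

-5


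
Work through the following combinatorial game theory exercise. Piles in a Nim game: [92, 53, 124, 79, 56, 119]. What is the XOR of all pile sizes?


We need the XOR (exclusive or) of all pile sizes.
After XOR-ing pile 1 (size 92): 0 XOR 92 = 92
After XOR-ing pile 2 (size 53): 92 XOR 53 = 105
After XOR-ing pile 3 (size 124): 105 XOR 124 = 21
After XOR-ing pile 4 (size 79): 21 XOR 79 = 90
After XOR-ing pile 5 (size 56): 90 XOR 56 = 98
After XOR-ing pile 6 (size 119): 98 XOR 119 = 21
The Nim-value of this position is 21.

21


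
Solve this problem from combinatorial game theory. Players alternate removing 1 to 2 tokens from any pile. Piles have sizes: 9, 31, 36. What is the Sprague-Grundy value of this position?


Subtraction set: {1, 2}
For this subtraction set, G(n) = n mod 3 (period = max + 1 = 3).
Pile 1 (size 9): G(9) = 9 mod 3 = 0
Pile 2 (size 31): G(31) = 31 mod 3 = 1
Pile 3 (size 36): G(36) = 36 mod 3 = 0
Total Grundy value = XOR of all: 0 XOR 1 XOR 0 = 1

1


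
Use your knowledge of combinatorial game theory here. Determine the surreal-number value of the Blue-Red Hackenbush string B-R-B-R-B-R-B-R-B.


Edges (from ground): B-R-B-R-B-R-B-R-B
By Berlekamp's sign-expansion rule, a Blue-Red Hackenbush stalk has the value of the surreal number whose sign sequence is the edge sequence with B -> + and R -> -.
Sign sequence: +-+-+-+-+
Trace the sign expansion in the surreal number tree, starting from 0:
Edge 1: B (sign +) -> bounds (0, +inf), value = 1
Edge 2: R (sign -) -> bounds (0, 1), value = 1/2
Edge 3: B (sign +) -> bounds (1/2, 1), value = 3/4
Edge 4: R (sign -) -> bounds (1/2, 3/4), value = 5/8
Edge 5: B (sign +) -> bounds (5/8, 3/4), value = 11/16
Edge 6: R (sign -) -> bounds (5/8, 11/16), value = 21/32
Edge 7: B (sign +) -> bounds (21/32, 11/16), value = 43/64
Edge 8: R (sign -) -> bounds (21/32, 43/64), value = 85/128
Edge 9: B (sign +) -> bounds (85/128, 43/64), value = 171/256
Game value = 171/256

171/256


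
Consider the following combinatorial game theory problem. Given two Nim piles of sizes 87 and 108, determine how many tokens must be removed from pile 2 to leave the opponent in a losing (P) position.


Piles: 87 and 108
Current XOR: 87 XOR 108 = 59 (non-zero, so this is an N-position).
To make the XOR zero, we need to find a move that balances the piles.
For pile 2 (size 108): target = 108 XOR 59 = 87
We reduce pile 2 from 108 to 87.
Tokens removed: 108 - 87 = 21
Verification: 87 XOR 87 = 0

21


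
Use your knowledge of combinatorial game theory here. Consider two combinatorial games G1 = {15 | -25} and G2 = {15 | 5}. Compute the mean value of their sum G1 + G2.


G1 = {15 | -25}, G2 = {15 | 5}
Each is a switch {a | b} with numbers a > b; its mean value is (a + b)/2, and mean value is additive over game sums: m(G1 + G2) = m(G1) + m(G2).
Mean of G1 = (15 + (-25))/2 = -10/2 = -5
Mean of G2 = (15 + (5))/2 = 20/2 = 10
Mean of G1 + G2 = -5 + 10 = 5

5


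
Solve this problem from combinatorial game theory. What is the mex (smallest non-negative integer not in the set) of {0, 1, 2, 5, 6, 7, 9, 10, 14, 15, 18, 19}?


Set = {0, 1, 2, 5, 6, 7, 9, 10, 14, 15, 18, 19}
0 is in the set.
1 is in the set.
2 is in the set.
3 is NOT in the set. This is the mex.
mex = 3

3


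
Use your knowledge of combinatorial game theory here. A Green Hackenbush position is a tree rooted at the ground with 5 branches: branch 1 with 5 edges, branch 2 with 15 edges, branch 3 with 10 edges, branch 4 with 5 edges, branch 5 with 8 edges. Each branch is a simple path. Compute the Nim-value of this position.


The tree has 5 branches from the ground vertex.
In Green Hackenbush, the Nim-value of a simple path of length k is k.
Branch 1: length 5, Nim-value = 5
Branch 2: length 15, Nim-value = 15
Branch 3: length 10, Nim-value = 10
Branch 4: length 5, Nim-value = 5
Branch 5: length 8, Nim-value = 8
Total Nim-value = XOR of all branch values:
0 XOR 5 = 5
5 XOR 15 = 10
10 XOR 10 = 0
0 XOR 5 = 5
5 XOR 8 = 13
Nim-value of the tree = 13

13


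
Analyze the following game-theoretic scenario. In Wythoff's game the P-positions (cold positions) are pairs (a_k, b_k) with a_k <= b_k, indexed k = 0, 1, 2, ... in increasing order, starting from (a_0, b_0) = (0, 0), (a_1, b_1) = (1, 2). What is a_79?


By Wythoff's theorem, a_k = floor(k * phi) and b_k = floor(k * phi^2) = a_k + k, where phi = (1 + sqrt(5))/2 is the golden ratio.
phi = (1 + sqrt(5))/2 = 1.618034
k = 79
k * phi = 79 * 1.618034 = 127.824685
a_79 = floor(k * phi) = 127

127


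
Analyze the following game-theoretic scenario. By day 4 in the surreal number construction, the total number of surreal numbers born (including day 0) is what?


Day 0: {|} = 0 is born. Count = 1.
Day n: the number of surreal numbers born by day n is 2^(n+1) - 1.
By day 0: 2^1 - 1 = 1
By day 1: 2^2 - 1 = 3
By day 2: 2^3 - 1 = 7
By day 3: 2^4 - 1 = 15
By day 4: 2^5 - 1 = 31
By day 4: 31 surreal numbers.

31


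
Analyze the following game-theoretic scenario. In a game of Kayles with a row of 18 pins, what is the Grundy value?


Kayles: a move removes 1 or 2 adjacent pins from a contiguous row.
Removing pins from a row of k leaves two independent rows (a, b) with a + b = k - 1 (one pin) or a + b = k - 2 (two pins); an end removal gives a = 0.
By Sprague-Grundy, G(k) = mex{ G(a) XOR G(b) } over all these splits. G(0) = 0.
G(1): splits (0,0):0^0=0 -> mex({0}) = 1
G(2): splits (0,1):0^1=1 (0,0):0^0=0 -> mex({0, 1}) = 2
G(3): splits (0,2):0^2=2 (1,1):1^1=0 (0,1):0^1=1 -> mex({0, 1, 2}) = 3
G(4): splits (0,3):0^3=3 (1,2):1^2=3 (0,2):0^2=2 (1,1):1^1=0 -> mex({0, 2, 3}) = 1
G(5): splits (0,4):0^1=1 (1,3):1^3=2 (2,2):2^2=0 (0,3):0^3=3 (1,2):1^2=3 -> mex({0, 1, 2, 3}) = 4
G(6) = mex({0, 1, 2, 4}) = 3
G(7) = mex({0, 1, 3, 4, 5}) = 2
G(8) = mex({0, 2, 3, 5, 6}) = 1
G(9) = mex({0, 1, 2, 3, 6, 7}) = 4
G(10) = mex({0, 1, 3, 4, 5, 7}) = 2
G(11) = mex({0, 1, 2, 3, 4, 5}) = 6
G(12) = mex({0, 1, 2, 3, 5, 6, 7}) = 4
G(13) = mex({0, 2, 3, 4, 6, 7}) = 1
G(14) = mex({0, 1, 4, 5, 6, 7}) = 2
G(15) = mex({0, 1, 2, 3, 4, 5, 6}) = 7
G(16) = mex({0, 2, 3, 5, 6, 7}) = 1
G(17) = mex({0, 1, 2, 3, 5, 6, 7}) = 4
G(18) = mex({0, 1, 2, 4, 5, 6}) = 3
Therefore G(18) = 3.

3


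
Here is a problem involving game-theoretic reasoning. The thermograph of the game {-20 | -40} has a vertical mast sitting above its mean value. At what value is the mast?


Game = {-20 | -40}, a switch {a | b} with numbers a > b.
Its thermograph has left wall a - t and right wall b + t, which meet at t = (a - b)/2, where both equal (a + b)/2. So the mast (mean value) is at (a + b)/2.
Mean = (-20 + (-40))/2 = -60/2 = -30

-30


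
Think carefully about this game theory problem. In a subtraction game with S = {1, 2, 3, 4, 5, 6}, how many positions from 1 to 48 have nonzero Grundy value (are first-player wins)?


Subtraction set S = {1, 2, 3, 4, 5, 6}, so G(n) = n mod 7.
G(n) = 0 when n is a multiple of 7.
Multiples of 7 in [1, 48]: 6
N-positions (nonzero Grundy) = 48 - 6 = 42

42


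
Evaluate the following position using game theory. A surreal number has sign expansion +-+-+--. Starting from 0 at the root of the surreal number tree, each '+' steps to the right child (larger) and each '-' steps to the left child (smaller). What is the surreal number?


Sign expansion: +-+-+--
Rule: track bounds (lo, hi), initially (-inf, +inf). On '+', the current value becomes lo and we move to the simplest number in (value, hi): value + 1 if hi = +inf, otherwise the midpoint (value + hi)/2. On '-', the current value becomes hi and we move to value - 1 if lo = -inf, otherwise the midpoint (lo + value)/2.
Start at 0.
Step 1: sign = +, move right. Bounds: (0, +inf). Value = 1
Step 2: sign = -, move left. Bounds: (0, 1). Value = 1/2
Step 3: sign = +, move right. Bounds: (1/2, 1). Value = 3/4
Step 4: sign = -, move left. Bounds: (1/2, 3/4). Value = 5/8
Step 5: sign = +, move right. Bounds: (5/8, 3/4). Value = 11/16
Step 6: sign = -, move left. Bounds: (5/8, 11/16). Value = 21/32
Step 7: sign = -, move left. Bounds: (5/8, 21/32). Value = 41/64
The surreal number with sign expansion +-+-+-- is 41/64.

41/64


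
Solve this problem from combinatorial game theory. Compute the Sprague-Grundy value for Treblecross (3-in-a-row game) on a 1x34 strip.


Treblecross: place X on empty cells; 3-in-a-row wins.
Playing within two cells of an existing X lets the opponent win at once, so sensible play treats the cells i-2..i+2 around each X as dead. The player left with no safe cell loses, so this is a normal-play take-away game on strips of safe cells.
Placing X at cell i (0-indexed) of a strip of k safe cells leaves independent strips of sizes max(0, i-2) and max(0, k-i-3). Hence G(k) = mex{ G(max(0,i-2)) XOR G(max(0,k-i-3)) : 0 <= i < k }, with G(0) = 0.
G(1): splits (0,0):0^0=0 -> mex({0}) = 1
G(2): splits (0,0):0^0=0 -> mex({0}) = 1
G(3): splits (0,0):0^0=0 -> mex({0}) = 1
G(4): splits (0,1):0^1=1 (0,0):0^0=0 -> mex({0, 1}) = 2
G(5): splits (0,2):0^1=1 (0,1):0^1=1 (0,0):0^0=0 -> mex({0, 1}) = 2
G(6) = mex({1}) = 0
G(7) = mex({0, 1, 2}) = 3
G(8) = mex({0, 1, 2}) = 3
G(9) = mex({0, 2}) = 1
G(10) = mex({0, 2, 3}) = 1
G(11) = mex({0, 3}) = 1
G(12) = mex({1, 3}) = 0
G(13) = mex({0, 1, 2, 3}) = 4
G(14) = mex({0, 1, 2}) = 3
G(15) = mex({0, 1, 2}) = 3
G(16) = mex({0, 1, 2, 4}) = 3
G(17) = mex({0, 1, 3, 4}) = 2
G(18) = mex({0, 1, 3, 4}) = 2
G(19) = mex({0, 1, 3, 5}) = 2
G(20) = mex({0, 1, 2, 3, 5}) = 4
G(21) = mex({0, 1, 2, 3, 5}) = 4
G(22) = mex({1, 2, 6}) = 0
G(23) = mex({0, 1, 2, 3, 4, 6}) = 5
G(24) = mex({0, 1, 2, 3, 4}) = 5
G(25) = mex({0, 1, 3, 4, 7}) = 2
G(26) = mex({0, 1, 3, 4, 5, 7}) = 2
G(27) = mex({0, 1, 3, 5}) = 2
G(28) = mex({0, 1, 2, 5}) = 3
G(29) = mex({0, 1, 2, 4, 5, 6}) = 3
G(30) = mex({1, 2, 4, 6}) = 0
G(31) = mex({0, 1, 2, 3, 4, 6}) = 5
G(32) = mex({1, 2, 3, 4, 7}) = 0
G(33) = mex({0, 3, 7}) = 1
G(34) = mex({0, 2, 3, 5, 7}) = 1
Therefore G(34) = 1.

1


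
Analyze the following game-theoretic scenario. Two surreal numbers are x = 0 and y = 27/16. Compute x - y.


x = 0, y = 27/16
Converting to common denominator: 16
x = 0/16, y = 27/16
x - y = 0 - 27/16 = -27/16

-27/16
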